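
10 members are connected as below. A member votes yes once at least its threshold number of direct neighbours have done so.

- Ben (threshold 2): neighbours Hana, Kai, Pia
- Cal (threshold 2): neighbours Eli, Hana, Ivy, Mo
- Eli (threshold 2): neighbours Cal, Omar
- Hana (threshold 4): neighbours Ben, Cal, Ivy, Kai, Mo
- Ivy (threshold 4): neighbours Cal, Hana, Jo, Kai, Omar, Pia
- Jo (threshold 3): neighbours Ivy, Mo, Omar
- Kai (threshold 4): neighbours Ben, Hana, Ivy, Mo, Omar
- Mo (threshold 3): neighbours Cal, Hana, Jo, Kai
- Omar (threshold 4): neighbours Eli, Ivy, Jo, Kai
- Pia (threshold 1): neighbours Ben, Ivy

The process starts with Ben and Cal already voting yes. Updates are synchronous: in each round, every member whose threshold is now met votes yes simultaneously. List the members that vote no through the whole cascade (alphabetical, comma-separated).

Eli, Hana, Ivy, Jo, Kai, Mo, Omar

Round 1 — Ben, Cal vote yes (initial).
Round 2 — checking thresholds:
  Eli: 1 of 2 neighbours < 2, holds.
  Hana: 2 of 5 neighbours < 4, holds.
  Ivy: 1 of 6 neighbours < 4, holds.
  Kai: 1 of 5 neighbours < 4, holds.
  Mo: 1 of 4 neighbours < 3, holds.
  Pia: 1 of 2 neighbours ≥ 1, votes yes.
Round 3 — no new yes votes; cascade stops.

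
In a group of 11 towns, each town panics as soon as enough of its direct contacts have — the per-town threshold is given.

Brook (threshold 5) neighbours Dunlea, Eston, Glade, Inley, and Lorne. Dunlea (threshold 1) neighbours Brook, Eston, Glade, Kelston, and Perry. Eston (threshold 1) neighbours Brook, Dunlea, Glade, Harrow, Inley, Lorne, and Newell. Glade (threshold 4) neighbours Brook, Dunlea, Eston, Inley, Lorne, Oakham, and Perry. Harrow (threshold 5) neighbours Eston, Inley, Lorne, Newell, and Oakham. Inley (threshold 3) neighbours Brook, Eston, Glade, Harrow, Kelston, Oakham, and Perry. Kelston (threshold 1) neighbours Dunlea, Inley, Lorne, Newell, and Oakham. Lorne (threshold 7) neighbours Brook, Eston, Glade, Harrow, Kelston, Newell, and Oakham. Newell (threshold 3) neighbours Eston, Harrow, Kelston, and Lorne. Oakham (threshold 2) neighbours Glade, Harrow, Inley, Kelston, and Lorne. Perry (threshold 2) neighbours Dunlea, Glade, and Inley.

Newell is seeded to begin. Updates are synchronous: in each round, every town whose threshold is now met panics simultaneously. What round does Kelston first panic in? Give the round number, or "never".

2

Round 1 — Newell panics (initial).
Round 2 — checking thresholds:
  Eston: 1 of 7 neighbours ≥ 1, panics.
  Harrow: 1 of 5 neighbours < 5, below threshold.
  Kelston: 1 of 5 neighbours ≥ 1, panics.
  Lorne: 1 of 7 neighbours < 7, below threshold.
Round 3 — checking thresholds:
  Brook: 1 of 5 neighbours < 5, below threshold.
  Dunlea: 2 of 5 neighbours ≥ 1, panics.
  Glade: 1 of 7 neighbours < 4, below threshold.
  Harrow: 2 of 5 neighbours < 5, below threshold.
  Inley: 2 of 7 neighbours < 3, below threshold.
  Lorne: 3 of 7 neighbours < 7, below threshold.
  Oakham: 1 of 5 neighbours < 2, below threshold.
Round 4 — no new panics; cascade stops.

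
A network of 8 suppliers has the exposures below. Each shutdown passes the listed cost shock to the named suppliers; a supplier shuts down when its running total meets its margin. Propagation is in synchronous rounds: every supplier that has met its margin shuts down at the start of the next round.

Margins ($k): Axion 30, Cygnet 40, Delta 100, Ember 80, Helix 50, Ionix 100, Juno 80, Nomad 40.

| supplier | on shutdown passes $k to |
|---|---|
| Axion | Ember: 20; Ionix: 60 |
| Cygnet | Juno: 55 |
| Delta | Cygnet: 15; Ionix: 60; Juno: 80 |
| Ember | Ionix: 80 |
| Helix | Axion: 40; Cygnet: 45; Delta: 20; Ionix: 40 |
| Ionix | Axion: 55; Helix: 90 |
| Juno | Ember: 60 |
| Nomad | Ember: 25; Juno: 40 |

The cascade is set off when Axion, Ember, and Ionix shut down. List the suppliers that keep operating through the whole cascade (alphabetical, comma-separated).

Round 1 — Axion, Ember, Ionix shut down (initial).
  Helix: +90 → 90 ≥ 50
Round 2 — Helix shuts down.
  Cygnet: +45 → 45 ≥ 40
  Delta: +20 → 20 < 100
Round 3 — Cygnet shuts down.
  Juno: +55 → 55 < 80
No further shutdowns.

Delta, Juno, Nomad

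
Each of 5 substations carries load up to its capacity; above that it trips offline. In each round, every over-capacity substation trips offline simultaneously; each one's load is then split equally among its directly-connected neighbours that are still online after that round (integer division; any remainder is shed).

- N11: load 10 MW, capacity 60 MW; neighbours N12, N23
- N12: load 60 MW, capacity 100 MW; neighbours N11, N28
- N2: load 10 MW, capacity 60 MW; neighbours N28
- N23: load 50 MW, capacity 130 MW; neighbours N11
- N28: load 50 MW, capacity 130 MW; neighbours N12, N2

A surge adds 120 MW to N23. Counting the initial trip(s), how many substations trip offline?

5

Round 1 — N23 at 170 > 130. N23 trips offline.
  N23 sheds 170 MW to N11: 170 each.
    N11: 10+170 = 180 > 60
Round 2 — N11 trips offline.
  N11 sheds 180 MW to N12: 180 each.
    N12: 60+180 = 240 > 100
Round 3 — N12 trips offline.
  N12 sheds 240 MW to N28: 240 each.
    N28: 50+240 = 290 > 130
Round 4 — N28 trips offline.
  N28 sheds 290 MW to N2: 290 each.
    N2: 10+290 = 300 > 60
Round 5 — N2 trips offline.
  N2 sheds 300 MW: no online neighbours, lost.
No further trips.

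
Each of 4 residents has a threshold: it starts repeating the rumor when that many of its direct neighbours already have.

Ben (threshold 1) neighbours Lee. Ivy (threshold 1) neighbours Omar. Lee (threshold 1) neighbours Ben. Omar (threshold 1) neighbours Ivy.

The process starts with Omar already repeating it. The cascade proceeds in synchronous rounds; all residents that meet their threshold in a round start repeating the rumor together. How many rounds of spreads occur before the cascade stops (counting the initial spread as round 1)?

Round 1 — Omar starts repeating the rumor (initial).
Round 2 — checking thresholds:
  Ivy: 1 of 1 neighbours ≥ 1, starts repeating the rumor.
Round 3 — no new spreads; cascade stops.

2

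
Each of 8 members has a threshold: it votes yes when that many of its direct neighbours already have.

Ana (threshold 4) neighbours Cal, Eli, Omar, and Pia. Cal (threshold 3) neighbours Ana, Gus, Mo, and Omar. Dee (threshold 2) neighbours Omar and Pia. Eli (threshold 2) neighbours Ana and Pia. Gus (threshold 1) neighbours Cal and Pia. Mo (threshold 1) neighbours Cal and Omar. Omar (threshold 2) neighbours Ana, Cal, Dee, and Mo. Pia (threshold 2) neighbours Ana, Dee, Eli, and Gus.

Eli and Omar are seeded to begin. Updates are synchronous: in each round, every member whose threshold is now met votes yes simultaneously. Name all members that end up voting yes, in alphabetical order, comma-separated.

Eli, Mo, Omar

Round 1 — Eli, Omar vote yes (initial).
Round 2 — checking thresholds:
  Ana: 2 of 4 neighbours < 4, not yet.
  Cal: 1 of 4 neighbours < 3, not yet.
  Dee: 1 of 2 neighbours < 2, not yet.
  Mo: 1 of 2 neighbours ≥ 1, votes yes.
  Pia: 1 of 4 neighbours < 2, not yet.
Round 3 — no new yes votes; cascade stops.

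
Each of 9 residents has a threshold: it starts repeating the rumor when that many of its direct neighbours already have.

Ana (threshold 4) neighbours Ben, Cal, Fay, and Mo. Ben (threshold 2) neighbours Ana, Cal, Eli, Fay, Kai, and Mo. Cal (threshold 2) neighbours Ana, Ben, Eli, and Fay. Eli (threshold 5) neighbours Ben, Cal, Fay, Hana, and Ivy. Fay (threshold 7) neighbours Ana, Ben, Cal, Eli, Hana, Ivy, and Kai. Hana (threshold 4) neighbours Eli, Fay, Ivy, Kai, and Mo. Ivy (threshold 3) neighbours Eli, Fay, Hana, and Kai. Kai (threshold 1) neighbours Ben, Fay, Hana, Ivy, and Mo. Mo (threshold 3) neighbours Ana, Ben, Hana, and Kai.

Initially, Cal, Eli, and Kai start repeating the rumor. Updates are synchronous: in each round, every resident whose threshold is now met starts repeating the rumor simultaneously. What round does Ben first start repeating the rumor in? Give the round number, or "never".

Round 1 — Cal, Eli, Kai start repeating the rumor (initial).
Round 2 — checking thresholds:
  Ana: 1 of 4 neighbours < 4, below threshold.
  Ben: 3 of 6 neighbours ≥ 2, starts repeating the rumor.
  Fay: 3 of 7 neighbours < 7, below threshold.
  Hana: 2 of 5 neighbours < 4, below threshold.
  Ivy: 2 of 4 neighbours < 3, below threshold.
  Mo: 1 of 4 neighbours < 3, below threshold.
Round 3 — no new spreads; cascade stops.

2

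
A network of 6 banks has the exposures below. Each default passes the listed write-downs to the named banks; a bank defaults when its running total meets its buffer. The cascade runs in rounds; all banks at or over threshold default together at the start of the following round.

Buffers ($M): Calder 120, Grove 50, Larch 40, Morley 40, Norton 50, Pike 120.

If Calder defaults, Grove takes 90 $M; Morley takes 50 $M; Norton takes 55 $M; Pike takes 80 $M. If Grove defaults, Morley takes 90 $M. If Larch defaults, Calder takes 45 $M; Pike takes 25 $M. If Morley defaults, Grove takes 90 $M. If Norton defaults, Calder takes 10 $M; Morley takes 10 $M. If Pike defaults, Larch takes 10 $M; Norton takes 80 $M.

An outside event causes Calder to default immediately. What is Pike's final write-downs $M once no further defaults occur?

80

Round 1 — Calder defaults (initial).
  Grove: +90 → 90 ≥ 50
  Morley: +50 → 50 ≥ 40
  Norton: +55 → 55 ≥ 50
  Pike: +80 → 80 < 120
Round 2 — Grove, Morley, Norton default.
No further defaults.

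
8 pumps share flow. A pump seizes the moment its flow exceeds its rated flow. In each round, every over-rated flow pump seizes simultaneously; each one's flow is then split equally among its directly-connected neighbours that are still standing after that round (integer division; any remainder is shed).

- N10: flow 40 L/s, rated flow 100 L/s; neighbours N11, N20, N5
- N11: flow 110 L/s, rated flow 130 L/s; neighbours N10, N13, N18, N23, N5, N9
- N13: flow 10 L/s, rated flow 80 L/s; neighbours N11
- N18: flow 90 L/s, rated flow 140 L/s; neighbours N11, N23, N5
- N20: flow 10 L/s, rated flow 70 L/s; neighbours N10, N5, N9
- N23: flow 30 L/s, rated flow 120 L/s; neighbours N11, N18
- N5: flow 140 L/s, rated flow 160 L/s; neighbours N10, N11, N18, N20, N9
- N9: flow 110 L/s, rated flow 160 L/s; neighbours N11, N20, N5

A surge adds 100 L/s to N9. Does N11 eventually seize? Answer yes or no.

yes

Round 1 — N9 at 210 > 160. N9 seizes.
  N9 sheds 210 L/s to N11, N20, N5: 70 each.
    N11: 110+70 = 180 > 130
    N20: 10+70 = 80 > 70
    N5: 140+70 = 210 > 160
Round 2 — N11, N20, N5 seize.
  N11 sheds 180 L/s to N10, N13, N18, N23: 45 each.
    N10: 40+45 = 85 ≤ 100
    N13: 10+45 = 55 ≤ 80
    N18: 90+45 = 135 ≤ 140
    N23: 30+45 = 75 ≤ 120
  N20 sheds 80 L/s to N10: 80 each.
    N10: 85+80 = 165 > 100
  N5 sheds 210 L/s to N10, N18: 105 each.
    N10: 165+105 = 270 > 100
    N18: 135+105 = 240 > 140
Round 3 — N10, N18 seize.
  N10 sheds 270 L/s: no online neighbours, lost.
  N18 sheds 240 L/s to N23: 240 each.
    N23: 75+240 = 315 > 120
Round 4 — N23 seizes.
  N23 sheds 315 L/s: no online neighbours, lost.
No further seizures.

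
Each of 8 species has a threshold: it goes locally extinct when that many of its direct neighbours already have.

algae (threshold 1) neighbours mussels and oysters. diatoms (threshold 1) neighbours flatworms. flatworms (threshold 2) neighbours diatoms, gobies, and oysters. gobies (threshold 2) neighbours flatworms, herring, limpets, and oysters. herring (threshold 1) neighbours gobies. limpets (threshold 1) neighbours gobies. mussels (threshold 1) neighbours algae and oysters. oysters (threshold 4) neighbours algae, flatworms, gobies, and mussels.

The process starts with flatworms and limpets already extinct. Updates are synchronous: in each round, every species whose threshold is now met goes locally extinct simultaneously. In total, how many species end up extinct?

5

Round 1 — flatworms, limpets go locally extinct (initial).
Round 2 — checking thresholds:
  diatoms: 1 of 1 neighbours ≥ 1, goes locally extinct.
  gobies: 2 of 4 neighbours ≥ 2, goes locally extinct.
  oysters: 1 of 4 neighbours < 4, holds.
Round 3 — checking thresholds:
  herring: 1 of 1 neighbours ≥ 1, goes locally extinct.
  oysters: 2 of 4 neighbours < 4, holds.
Round 4 — no new extinctions; cascade stops.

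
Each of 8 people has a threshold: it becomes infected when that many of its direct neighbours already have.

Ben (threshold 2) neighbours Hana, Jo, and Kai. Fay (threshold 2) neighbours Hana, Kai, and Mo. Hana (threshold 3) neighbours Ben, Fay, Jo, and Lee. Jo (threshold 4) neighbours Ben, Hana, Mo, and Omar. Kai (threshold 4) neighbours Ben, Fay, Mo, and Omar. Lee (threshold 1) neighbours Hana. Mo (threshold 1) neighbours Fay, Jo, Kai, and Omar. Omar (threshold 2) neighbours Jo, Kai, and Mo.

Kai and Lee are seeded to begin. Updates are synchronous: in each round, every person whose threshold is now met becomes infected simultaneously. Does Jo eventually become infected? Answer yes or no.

no

Round 1 — Kai, Lee become infected (initial).
Round 2 — checking thresholds:
  Ben: 1 of 3 neighbours < 2, below threshold.
  Fay: 1 of 3 neighbours < 2, below threshold.
  Hana: 1 of 4 neighbours < 3, below threshold.
  Mo: 1 of 4 neighbours ≥ 1, becomes infected.
  Omar: 1 of 3 neighbours < 2, below threshold.
Round 3 — checking thresholds:
  Ben: 1 of 3 neighbours < 2, below threshold.
  Fay: 2 of 3 neighbours ≥ 2, becomes infected.
  Hana: 1 of 4 neighbours < 3, below threshold.
  Jo: 1 of 4 neighbours < 4, below threshold.
  Omar: 2 of 3 neighbours ≥ 2, becomes infected.
Round 4 — no new infections; cascade stops.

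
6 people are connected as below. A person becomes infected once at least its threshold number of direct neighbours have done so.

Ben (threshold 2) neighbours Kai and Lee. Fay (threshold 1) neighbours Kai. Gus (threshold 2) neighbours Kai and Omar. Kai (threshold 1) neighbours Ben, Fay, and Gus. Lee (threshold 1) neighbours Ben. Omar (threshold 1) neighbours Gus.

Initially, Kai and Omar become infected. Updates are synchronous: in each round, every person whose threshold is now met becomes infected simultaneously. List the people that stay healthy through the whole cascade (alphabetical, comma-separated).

Round 1 — Kai, Omar become infected (initial).
Round 2 — checking thresholds:
  Ben: 1 of 2 neighbours < 2, not yet.
  Fay: 1 of 1 neighbours ≥ 1, becomes infected.
  Gus: 2 of 2 neighbours ≥ 2, becomes infected.
Round 3 — no new infections; cascade stops.

Ben, Lee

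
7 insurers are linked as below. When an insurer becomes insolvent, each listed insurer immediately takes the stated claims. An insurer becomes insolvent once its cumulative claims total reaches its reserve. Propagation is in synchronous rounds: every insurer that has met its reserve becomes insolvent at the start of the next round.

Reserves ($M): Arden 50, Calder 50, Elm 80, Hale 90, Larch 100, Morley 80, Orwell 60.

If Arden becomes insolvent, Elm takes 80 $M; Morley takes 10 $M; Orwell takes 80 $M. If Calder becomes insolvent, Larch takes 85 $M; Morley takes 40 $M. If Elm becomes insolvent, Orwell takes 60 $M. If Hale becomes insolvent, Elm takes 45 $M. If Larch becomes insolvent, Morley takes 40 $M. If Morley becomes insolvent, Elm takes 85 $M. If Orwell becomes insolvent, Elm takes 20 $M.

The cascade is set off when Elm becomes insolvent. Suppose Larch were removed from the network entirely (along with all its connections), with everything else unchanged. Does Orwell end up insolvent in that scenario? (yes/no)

yes

With Larch removed:
Round 1 — Elm becomes insolvent (initial).
  Orwell: +60 → 60 ≥ 60
Round 2 — Orwell becomes insolvent.
No further insolvencies.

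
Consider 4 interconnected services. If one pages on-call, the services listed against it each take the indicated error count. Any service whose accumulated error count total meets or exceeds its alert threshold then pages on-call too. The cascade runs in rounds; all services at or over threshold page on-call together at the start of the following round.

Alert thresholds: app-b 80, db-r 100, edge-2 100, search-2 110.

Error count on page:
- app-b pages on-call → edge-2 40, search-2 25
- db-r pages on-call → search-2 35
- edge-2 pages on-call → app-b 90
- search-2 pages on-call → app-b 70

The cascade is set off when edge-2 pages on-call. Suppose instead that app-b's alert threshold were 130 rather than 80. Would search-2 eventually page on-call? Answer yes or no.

no

With app-b's alert threshold at 130:
Round 1 — edge-2 pages on-call (initial).
  app-b: +90 → 90 < 130
No further pages.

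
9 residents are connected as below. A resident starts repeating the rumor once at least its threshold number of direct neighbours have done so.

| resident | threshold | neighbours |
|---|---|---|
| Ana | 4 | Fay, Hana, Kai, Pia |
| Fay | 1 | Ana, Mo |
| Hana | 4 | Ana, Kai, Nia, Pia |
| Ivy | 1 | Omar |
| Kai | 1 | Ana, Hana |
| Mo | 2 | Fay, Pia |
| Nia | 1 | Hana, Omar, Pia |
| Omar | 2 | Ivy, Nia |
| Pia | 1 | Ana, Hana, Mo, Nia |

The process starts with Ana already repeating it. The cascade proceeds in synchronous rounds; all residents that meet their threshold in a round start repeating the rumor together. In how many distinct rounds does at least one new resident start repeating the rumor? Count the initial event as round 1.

Round 1 — Ana starts repeating the rumor (initial).
Round 2 — checking thresholds:
  Fay: 1 of 2 neighbours ≥ 1, starts repeating the rumor.
  Hana: 1 of 4 neighbours < 4, not yet.
  Kai: 1 of 2 neighbours ≥ 1, starts repeating the rumor.
  Pia: 1 of 4 neighbours ≥ 1, starts repeating the rumor.
Round 3 — checking thresholds:
  Hana: 3 of 4 neighbours < 4, not yet.
  Mo: 2 of 2 neighbours ≥ 2, starts repeating the rumor.
  Nia: 1 of 3 neighbours ≥ 1, starts repeating the rumor.
Round 4 — checking thresholds:
  Hana: 4 of 4 neighbours ≥ 4, starts repeating the rumor.
  Omar: 1 of 2 neighbours < 2, not yet.
Round 5 — no new spreads; cascade stops.

4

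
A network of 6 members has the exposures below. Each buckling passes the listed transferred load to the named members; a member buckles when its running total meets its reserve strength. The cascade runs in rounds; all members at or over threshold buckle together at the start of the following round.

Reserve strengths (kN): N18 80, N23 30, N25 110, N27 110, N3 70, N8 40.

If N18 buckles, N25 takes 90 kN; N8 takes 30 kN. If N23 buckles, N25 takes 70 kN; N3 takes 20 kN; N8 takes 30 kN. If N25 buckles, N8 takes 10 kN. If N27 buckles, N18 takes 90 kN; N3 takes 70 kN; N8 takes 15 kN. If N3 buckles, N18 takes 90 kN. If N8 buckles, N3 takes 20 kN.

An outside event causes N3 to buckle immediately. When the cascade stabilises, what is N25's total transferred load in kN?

90

Round 1 — N3 buckles (initial).
  N18: +90 → 90 ≥ 80
Round 2 — N18 buckles.
  N25: +90 → 90 < 110
  N8: +30 → 30 < 40
No further bucklings.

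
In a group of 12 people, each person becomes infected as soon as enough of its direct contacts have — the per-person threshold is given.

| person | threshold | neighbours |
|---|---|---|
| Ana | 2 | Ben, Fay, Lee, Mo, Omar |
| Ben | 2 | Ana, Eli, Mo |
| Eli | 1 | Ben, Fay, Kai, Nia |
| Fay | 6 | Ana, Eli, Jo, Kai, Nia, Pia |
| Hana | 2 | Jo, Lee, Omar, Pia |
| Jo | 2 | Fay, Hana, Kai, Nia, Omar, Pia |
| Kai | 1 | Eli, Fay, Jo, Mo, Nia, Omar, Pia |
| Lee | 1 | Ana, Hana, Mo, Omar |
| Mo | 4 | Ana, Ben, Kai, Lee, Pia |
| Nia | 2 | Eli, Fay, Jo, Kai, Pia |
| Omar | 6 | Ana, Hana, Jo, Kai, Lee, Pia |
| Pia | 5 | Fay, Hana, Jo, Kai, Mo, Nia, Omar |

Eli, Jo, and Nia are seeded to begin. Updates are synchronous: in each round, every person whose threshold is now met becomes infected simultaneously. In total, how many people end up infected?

4

Round 1 — Eli, Jo, Nia become infected (initial).
Round 2 — checking thresholds:
  Ben: 1 of 3 neighbours < 2, not yet.
  Fay: 3 of 6 neighbours < 6, not yet.
  Hana: 1 of 4 neighbours < 2, not yet.
  Kai: 3 of 7 neighbours ≥ 1, becomes infected.
  Omar: 1 of 6 neighbours < 6, not yet.
  Pia: 2 of 7 neighbours < 5, not yet.
Round 3 — no new infections; cascade stops.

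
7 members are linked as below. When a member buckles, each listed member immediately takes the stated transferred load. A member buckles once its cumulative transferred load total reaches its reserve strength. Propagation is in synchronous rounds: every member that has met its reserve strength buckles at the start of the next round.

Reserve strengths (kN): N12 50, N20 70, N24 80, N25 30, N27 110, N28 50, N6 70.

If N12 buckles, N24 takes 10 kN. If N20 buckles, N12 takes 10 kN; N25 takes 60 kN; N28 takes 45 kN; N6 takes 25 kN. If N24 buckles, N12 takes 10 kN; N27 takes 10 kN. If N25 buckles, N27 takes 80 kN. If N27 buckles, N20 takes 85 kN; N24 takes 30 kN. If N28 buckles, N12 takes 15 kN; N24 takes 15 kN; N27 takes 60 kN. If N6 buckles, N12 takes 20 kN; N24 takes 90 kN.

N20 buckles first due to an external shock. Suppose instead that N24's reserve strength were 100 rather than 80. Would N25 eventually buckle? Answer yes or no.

With N24's reserve strength at 100:
Round 1 — N20 buckles (initial).
  N12: +10 → 10 < 50
  N25: +60 → 60 ≥ 30
  N28: +45 → 45 < 50
  N6: +25 → 25 < 70
Round 2 — N25 buckles.
  N27: +80 → 80 < 110
No further bucklings.

yes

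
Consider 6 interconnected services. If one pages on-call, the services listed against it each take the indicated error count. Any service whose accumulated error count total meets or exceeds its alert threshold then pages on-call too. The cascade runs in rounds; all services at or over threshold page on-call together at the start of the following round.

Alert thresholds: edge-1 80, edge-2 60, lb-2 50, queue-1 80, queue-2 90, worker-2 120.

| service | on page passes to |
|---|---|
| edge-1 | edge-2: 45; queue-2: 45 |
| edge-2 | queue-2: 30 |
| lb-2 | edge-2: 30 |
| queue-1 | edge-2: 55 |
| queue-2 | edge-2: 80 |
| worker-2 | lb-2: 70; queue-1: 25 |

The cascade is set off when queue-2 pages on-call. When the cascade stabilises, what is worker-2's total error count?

Round 1 — queue-2 pages on-call (initial).
  edge-2: +80 → 80 ≥ 60
Round 2 — edge-2 pages on-call.
No further pages.

0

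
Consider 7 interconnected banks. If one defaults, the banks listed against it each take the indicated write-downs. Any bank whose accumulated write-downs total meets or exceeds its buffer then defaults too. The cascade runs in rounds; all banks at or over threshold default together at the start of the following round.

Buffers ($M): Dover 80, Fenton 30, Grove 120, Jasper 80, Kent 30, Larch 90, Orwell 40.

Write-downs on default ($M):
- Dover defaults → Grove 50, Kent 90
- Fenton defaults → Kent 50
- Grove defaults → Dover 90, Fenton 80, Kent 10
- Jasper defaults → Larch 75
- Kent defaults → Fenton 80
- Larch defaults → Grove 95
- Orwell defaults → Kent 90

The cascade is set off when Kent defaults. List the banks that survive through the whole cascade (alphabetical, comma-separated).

Round 1 — Kent defaults (initial).
  Fenton: +80 → 80 ≥ 30
Round 2 — Fenton defaults.
No further defaults.

Dover, Grove, Jasper, Larch, Orwell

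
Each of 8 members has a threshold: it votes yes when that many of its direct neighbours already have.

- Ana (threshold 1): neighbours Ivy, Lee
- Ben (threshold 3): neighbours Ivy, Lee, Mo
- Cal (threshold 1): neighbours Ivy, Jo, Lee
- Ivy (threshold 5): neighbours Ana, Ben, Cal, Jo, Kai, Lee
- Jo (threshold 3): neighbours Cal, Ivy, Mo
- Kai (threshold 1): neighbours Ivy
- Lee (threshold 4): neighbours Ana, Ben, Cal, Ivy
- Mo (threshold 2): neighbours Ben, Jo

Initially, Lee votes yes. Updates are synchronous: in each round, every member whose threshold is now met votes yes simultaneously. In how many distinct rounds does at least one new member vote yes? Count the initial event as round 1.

Round 1 — Lee votes yes (initial).
Round 2 — checking thresholds:
  Ana: 1 of 2 neighbours ≥ 1, votes yes.
  Ben: 1 of 3 neighbours < 3, not yet.
  Cal: 1 of 3 neighbours ≥ 1, votes yes.
  Ivy: 1 of 6 neighbours < 5, not yet.
Round 3 — no new yes votes; cascade stops.

2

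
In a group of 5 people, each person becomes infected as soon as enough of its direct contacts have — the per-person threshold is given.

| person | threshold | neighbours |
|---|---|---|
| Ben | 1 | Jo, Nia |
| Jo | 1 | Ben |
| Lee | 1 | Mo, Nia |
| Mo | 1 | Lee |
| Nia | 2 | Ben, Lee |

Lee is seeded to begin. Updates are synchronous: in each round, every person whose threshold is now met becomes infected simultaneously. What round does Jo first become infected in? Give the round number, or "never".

never

Round 1 — Lee becomes infected (initial).
Round 2 — checking thresholds:
  Mo: 1 of 1 neighbours ≥ 1, becomes infected.
  Nia: 1 of 2 neighbours < 2, below threshold.
Round 3 — no new infections; cascade stops.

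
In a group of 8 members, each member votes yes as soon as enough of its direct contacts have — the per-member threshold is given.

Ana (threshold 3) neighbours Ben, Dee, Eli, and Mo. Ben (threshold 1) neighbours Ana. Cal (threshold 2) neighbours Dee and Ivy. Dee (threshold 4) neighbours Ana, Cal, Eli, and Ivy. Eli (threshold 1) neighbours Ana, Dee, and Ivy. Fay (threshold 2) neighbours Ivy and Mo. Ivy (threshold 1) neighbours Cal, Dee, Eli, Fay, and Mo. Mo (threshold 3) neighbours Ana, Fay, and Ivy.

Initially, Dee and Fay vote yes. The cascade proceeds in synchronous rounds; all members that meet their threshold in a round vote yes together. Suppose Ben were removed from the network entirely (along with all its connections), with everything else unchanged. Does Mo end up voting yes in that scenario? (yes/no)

With Ben removed:
Round 1 — Dee, Fay vote yes (initial).
Round 2 — checking thresholds:
  Ana: 1 of 3 neighbours < 3, below threshold.
  Cal: 1 of 2 neighbours < 2, below threshold.
  Eli: 1 of 3 neighbours ≥ 1, votes yes.
  Ivy: 2 of 5 neighbours ≥ 1, votes yes.
  Mo: 1 of 3 neighbours < 3, below threshold.
Round 3 — checking thresholds:
  Ana: 2 of 3 neighbours < 3, below threshold.
  Cal: 2 of 2 neighbours ≥ 2, votes yes.
  Mo: 2 of 3 neighbours < 3, below threshold.
Round 4 — no new yes votes; cascade stops.

no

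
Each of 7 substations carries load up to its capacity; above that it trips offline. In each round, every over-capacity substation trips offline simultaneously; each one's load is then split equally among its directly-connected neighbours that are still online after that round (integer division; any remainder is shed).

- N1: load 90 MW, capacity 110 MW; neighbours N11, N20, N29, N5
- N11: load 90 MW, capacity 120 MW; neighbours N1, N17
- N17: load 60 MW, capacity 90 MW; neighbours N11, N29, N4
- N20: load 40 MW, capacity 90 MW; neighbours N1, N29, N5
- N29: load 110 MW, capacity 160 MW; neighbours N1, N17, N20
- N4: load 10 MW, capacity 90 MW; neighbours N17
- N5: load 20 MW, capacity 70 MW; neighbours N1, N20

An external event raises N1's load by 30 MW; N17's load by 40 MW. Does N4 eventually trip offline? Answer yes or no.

Round 1 — N1 at 120 > 110; N17 at 100 > 90. N1, N17 trip offline.
  N1 sheds 120 MW to N11, N20, N29, N5: 30 each.
    N11: 90+30 = 120 ≤ 120
    N20: 40+30 = 70 ≤ 90
    N29: 110+30 = 140 ≤ 160
    N5: 20+30 = 50 ≤ 70
  N17 sheds 100 MW to N11, N29, N4: 33 each (1 lost).
    N11: 120+33 = 153 > 120
    N29: 140+33 = 173 > 160
    N4: 10+33 = 43 ≤ 90
Round 2 — N11, N29 trip offline.
  N11 sheds 153 MW: no online neighbours, lost.
  N29 sheds 173 MW to N20: 173 each.
    N20: 70+173 = 243 > 90
Round 3 — N20 trips offline.
  N20 sheds 243 MW to N5: 243 each.
    N5: 50+243 = 293 > 70
Round 4 — N5 trips offline.
  N5 sheds 293 MW: no online neighbours, lost.
No further trips.

no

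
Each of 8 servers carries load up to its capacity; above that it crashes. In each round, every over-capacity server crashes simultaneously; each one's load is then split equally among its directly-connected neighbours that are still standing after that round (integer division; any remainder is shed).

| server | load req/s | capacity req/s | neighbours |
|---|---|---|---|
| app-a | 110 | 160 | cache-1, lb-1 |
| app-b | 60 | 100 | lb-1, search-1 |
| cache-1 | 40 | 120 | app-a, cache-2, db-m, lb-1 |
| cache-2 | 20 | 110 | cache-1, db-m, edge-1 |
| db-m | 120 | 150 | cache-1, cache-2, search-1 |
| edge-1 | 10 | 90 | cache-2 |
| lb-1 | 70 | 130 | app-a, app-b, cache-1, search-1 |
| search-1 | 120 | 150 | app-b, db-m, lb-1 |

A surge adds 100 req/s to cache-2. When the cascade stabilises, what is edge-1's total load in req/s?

Round 1 — cache-2 at 120 > 110. cache-2 crashes.
  cache-2 sheds 120 req/s to cache-1, db-m, edge-1: 40 each.
    cache-1: 40+40 = 80 ≤ 120
    db-m: 120+40 = 160 > 150
    edge-1: 10+40 = 50 ≤ 90
Round 2 — db-m crashes.
  db-m sheds 160 req/s to cache-1, search-1: 80 each.
    cache-1: 80+80 = 160 > 120
    search-1: 120+80 = 200 > 150
Round 3 — cache-1, search-1 crash.
  cache-1 sheds 160 req/s to app-a, lb-1: 80 each.
    app-a: 110+80 = 190 > 160
    lb-1: 70+80 = 150 > 130
  search-1 sheds 200 req/s to app-b, lb-1: 100 each.
    app-b: 60+100 = 160 > 100
    lb-1: 150+100 = 250 > 130
Round 4 — app-a, app-b, lb-1 crash.
  app-a sheds 190 req/s: no online neighbours, lost.
  app-b sheds 160 req/s: no online neighbours, lost.
  lb-1 sheds 250 req/s: no online neighbours, lost.
No further crashes.

50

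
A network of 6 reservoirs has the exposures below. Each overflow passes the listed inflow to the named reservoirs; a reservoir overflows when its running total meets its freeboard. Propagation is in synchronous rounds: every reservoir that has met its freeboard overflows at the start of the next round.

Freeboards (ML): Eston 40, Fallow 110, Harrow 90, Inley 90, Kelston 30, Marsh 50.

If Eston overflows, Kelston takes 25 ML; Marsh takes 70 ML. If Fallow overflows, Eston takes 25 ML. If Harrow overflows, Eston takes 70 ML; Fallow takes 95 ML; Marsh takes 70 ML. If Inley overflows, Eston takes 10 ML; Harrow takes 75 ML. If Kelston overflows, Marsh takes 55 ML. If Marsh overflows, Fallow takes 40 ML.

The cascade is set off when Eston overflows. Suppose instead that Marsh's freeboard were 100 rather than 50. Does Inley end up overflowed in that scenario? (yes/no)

no

With Marsh's freeboard at 100:
Round 1 — Eston overflows (initial).
  Kelston: +25 → 25 < 30
  Marsh: +70 → 70 < 100
No further overflows.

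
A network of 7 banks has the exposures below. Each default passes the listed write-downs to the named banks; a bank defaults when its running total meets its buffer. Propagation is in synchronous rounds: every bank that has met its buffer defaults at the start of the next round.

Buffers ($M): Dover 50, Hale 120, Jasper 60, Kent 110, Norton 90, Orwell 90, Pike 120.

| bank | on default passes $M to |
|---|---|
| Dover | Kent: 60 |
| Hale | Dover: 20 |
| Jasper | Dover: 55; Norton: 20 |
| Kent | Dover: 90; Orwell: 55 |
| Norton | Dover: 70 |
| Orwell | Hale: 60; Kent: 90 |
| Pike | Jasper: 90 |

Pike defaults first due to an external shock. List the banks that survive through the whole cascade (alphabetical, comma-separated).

Hale, Kent, Norton, Orwell

Round 1 — Pike defaults (initial).
  Jasper: +90 → 90 ≥ 60
Round 2 — Jasper defaults.
  Dover: +55 → 55 ≥ 50
  Norton: +20 → 20 < 90
Round 3 — Dover defaults.
  Kent: +60 → 60 < 110
No further defaults.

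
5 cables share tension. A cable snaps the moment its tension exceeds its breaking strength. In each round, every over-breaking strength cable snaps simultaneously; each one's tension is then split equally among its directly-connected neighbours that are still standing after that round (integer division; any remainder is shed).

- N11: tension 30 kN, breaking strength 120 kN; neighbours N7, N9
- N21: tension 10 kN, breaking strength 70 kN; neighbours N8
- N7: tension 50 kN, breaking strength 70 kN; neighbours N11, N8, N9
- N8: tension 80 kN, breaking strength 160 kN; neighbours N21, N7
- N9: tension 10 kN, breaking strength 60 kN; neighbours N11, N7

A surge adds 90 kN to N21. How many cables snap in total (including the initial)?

Round 1 — N21 at 100 > 70. N21 snaps.
  N21 sheds 100 kN to N8: 100 each.
    N8: 80+100 = 180 > 160
Round 2 — N8 snaps.
  N8 sheds 180 kN to N7: 180 each.
    N7: 50+180 = 230 > 70
Round 3 — N7 snaps.
  N7 sheds 230 kN to N11, N9: 115 each.
    N11: 30+115 = 145 > 120
    N9: 10+115 = 125 > 60
Round 4 — N11, N9 snap.
  N11 sheds 145 kN: no online neighbours, lost.
  N9 sheds 125 kN: no online neighbours, lost.
No further breaks.

5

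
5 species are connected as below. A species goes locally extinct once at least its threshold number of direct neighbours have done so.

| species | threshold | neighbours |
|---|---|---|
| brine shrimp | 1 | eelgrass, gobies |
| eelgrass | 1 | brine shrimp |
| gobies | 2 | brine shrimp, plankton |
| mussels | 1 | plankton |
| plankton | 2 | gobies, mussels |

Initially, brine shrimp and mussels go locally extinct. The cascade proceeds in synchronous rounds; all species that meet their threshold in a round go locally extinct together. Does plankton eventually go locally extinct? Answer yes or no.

Round 1 — brine shrimp, mussels go locally extinct (initial).
Round 2 — checking thresholds:
  eelgrass: 1 of 1 neighbours ≥ 1, goes locally extinct.
  gobies: 1 of 2 neighbours < 2, holds.
  plankton: 1 of 2 neighbours < 2, holds.
Round 3 — no new extinctions; cascade stops.

no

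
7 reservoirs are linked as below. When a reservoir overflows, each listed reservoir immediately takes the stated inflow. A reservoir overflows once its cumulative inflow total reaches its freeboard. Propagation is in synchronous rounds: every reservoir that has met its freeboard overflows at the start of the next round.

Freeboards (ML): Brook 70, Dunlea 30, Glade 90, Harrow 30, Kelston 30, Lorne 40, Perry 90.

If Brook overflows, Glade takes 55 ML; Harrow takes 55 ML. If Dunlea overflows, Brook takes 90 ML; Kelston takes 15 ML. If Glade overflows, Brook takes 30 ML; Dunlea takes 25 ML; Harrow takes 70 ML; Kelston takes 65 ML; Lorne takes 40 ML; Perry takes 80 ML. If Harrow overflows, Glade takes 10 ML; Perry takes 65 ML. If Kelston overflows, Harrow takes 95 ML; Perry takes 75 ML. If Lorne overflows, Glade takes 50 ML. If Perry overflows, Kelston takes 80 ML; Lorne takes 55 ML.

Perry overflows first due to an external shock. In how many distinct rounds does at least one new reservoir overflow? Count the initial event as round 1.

3

Round 1 — Perry overflows (initial).
  Kelston: +80 → 80 ≥ 30
  Lorne: +55 → 55 ≥ 40
Round 2 — Kelston, Lorne overflow.
  Glade: +50 → 50 < 90
  Harrow: +95 → 95 ≥ 30
Round 3 — Harrow overflows.
  Glade: +10 → 60 < 90
No further overflows.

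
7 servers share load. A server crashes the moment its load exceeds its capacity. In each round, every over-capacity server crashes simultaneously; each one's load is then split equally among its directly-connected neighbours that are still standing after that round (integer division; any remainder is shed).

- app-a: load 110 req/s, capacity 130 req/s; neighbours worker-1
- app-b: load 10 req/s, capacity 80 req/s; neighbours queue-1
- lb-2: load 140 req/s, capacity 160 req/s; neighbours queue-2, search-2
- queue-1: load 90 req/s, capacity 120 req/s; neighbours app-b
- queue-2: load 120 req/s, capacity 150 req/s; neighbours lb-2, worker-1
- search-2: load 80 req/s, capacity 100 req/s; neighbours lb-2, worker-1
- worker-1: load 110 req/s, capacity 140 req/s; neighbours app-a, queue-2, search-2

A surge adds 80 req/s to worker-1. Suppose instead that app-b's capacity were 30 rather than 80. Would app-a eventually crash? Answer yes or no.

yes

With app-b's capacity at 30:
Round 1 — worker-1 at 190 > 140. worker-1 crashes.
  worker-1 sheds 190 req/s to app-a, queue-2, search-2: 63 each (1 lost).
    app-a: 110+63 = 173 > 130
    queue-2: 120+63 = 183 > 150
    search-2: 80+63 = 143 > 100
Round 2 — app-a, queue-2, search-2 crash.
  app-a sheds 173 req/s: no online neighbours, lost.
  queue-2 sheds 183 req/s to lb-2: 183 each.
    lb-2: 140+183 = 323 > 160
  search-2 sheds 143 req/s to lb-2: 143 each.
    lb-2: 323+143 = 466 > 160
Round 3 — lb-2 crashes.
  lb-2 sheds 466 req/s: no online neighbours, lost.
No further crashes.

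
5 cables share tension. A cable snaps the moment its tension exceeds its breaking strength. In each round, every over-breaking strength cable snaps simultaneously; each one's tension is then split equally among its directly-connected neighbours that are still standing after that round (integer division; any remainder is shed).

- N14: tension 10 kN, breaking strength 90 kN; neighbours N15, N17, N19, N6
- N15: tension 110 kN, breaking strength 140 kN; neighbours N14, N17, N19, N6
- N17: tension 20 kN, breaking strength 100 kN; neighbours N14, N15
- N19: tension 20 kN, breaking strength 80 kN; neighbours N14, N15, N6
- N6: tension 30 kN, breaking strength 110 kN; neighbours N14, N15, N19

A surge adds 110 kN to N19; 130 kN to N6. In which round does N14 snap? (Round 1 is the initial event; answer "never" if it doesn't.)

2

Round 1 — N19 at 130 > 80; N6 at 160 > 110. N19, N6 snap.
  N19 sheds 130 kN to N14, N15: 65 each.
    N14: 10+65 = 75 ≤ 90
    N15: 110+65 = 175 > 140
  N6 sheds 160 kN to N14, N15: 80 each.
    N14: 75+80 = 155 > 90
    N15: 175+80 = 255 > 140
Round 2 — N14, N15 snap.
  N14 sheds 155 kN to N17: 155 each.
    N17: 20+155 = 175 > 100
  N15 sheds 255 kN to N17: 255 each.
    N17: 175+255 = 430 > 100
Round 3 — N17 snaps.
  N17 sheds 430 kN: no online neighbours, lost.
No further breaks.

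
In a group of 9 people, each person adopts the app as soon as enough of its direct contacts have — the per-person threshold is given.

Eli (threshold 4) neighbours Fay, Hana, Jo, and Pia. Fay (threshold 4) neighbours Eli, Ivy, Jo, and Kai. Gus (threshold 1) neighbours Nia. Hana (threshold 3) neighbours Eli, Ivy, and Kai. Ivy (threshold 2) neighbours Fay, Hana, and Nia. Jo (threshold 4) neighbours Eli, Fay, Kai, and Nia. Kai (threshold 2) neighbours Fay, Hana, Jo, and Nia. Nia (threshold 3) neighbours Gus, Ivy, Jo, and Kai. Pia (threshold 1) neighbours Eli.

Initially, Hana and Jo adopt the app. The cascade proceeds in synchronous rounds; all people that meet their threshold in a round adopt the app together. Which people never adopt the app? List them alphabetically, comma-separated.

Round 1 — Hana, Jo adopt the app (initial).
Round 2 — checking thresholds:
  Eli: 2 of 4 neighbours < 4, below threshold.
  Fay: 1 of 4 neighbours < 4, below threshold.
  Ivy: 1 of 3 neighbours < 2, below threshold.
  Kai: 2 of 4 neighbours ≥ 2, adopts the app.
  Nia: 1 of 4 neighbours < 3, below threshold.
Round 3 — no new adoptions; cascade stops.

Eli, Fay, Gus, Ivy, Nia, Pia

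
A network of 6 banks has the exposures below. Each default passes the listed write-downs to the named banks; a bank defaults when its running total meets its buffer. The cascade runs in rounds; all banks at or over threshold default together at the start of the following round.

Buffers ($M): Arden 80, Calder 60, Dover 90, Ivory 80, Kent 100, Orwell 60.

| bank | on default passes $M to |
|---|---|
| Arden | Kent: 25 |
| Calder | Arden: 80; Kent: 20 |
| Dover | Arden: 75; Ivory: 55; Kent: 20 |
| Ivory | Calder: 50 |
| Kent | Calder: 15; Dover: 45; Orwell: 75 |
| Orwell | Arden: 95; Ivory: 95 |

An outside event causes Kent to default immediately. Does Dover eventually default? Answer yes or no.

Round 1 — Kent defaults (initial).
  Calder: +15 → 15 < 60
  Dover: +45 → 45 < 90
  Orwell: +75 → 75 ≥ 60
Round 2 — Orwell defaults.
  Arden: +95 → 95 ≥ 80
  Ivory: +95 → 95 ≥ 80
Round 3 — Arden, Ivory default.
  Calder: +50 → 65 ≥ 60
Round 4 — Calder defaults.
No further defaults.

no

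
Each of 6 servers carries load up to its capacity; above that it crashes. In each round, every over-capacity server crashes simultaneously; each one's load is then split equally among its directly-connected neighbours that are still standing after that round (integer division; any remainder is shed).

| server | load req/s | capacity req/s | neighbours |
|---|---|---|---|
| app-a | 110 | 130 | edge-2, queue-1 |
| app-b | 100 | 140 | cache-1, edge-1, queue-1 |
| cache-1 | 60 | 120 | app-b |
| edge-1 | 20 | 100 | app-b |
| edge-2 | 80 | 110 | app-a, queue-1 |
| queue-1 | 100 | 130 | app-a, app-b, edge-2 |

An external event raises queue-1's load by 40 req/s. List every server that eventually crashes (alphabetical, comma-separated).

app-a, app-b, cache-1, edge-2, queue-1

Round 1 — queue-1 at 140 > 130. queue-1 crashes.
  queue-1 sheds 140 req/s to app-a, app-b, edge-2: 46 each (2 lost).
    app-a: 110+46 = 156 > 130
    app-b: 100+46 = 146 > 140
    edge-2: 80+46 = 126 > 110
Round 2 — app-a, app-b, edge-2 crash.
  app-a sheds 156 req/s: no online neighbours, lost.
  app-b sheds 146 req/s to cache-1, edge-1: 73 each.
    cache-1: 60+73 = 133 > 120
    edge-1: 20+73 = 93 ≤ 100
  edge-2 sheds 126 req/s: no online neighbours, lost.
Round 3 — cache-1 crashes.
  cache-1 sheds 133 req/s: no online neighbours, lost.
No further crashes.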